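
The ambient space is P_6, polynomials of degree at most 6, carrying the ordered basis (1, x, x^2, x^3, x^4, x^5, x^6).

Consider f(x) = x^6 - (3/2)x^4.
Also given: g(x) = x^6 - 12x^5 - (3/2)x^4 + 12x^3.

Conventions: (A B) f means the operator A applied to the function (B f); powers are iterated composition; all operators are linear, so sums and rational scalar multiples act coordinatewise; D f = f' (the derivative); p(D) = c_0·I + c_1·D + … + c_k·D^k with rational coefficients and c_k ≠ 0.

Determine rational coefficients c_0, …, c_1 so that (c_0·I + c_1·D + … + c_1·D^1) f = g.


p(D) = I − 2·D, i.e. c_0 = 1, c_1 = -2

D^0 f = x^6 - (3/2)x^4
D^1 f = 6x^5 - 6x^3
matching coefficients of g against c_0 f + c_1 Df + … from the top degree down determines the c_i
solution: c_0 = 1, c_1 = -2


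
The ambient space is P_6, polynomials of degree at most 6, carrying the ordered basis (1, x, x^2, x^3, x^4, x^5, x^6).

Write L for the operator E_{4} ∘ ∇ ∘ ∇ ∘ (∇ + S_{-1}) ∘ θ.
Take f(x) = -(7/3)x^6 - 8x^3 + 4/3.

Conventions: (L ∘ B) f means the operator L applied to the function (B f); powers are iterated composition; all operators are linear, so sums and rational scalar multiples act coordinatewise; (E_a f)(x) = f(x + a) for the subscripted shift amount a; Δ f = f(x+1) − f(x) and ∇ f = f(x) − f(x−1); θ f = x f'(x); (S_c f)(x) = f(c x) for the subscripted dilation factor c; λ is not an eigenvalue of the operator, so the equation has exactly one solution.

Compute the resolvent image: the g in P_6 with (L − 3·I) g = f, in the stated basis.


the image equals g(x) = (7/9)x^6 + (140/3)x^4 + (2248/3)x^3 + (14140/3)x^2 + (31312/3)x + 138056/9

write g with unknown coordinates in the stated basis and equate coefficients in (L − 3·I) g = f
solving from the highest basis element down gives g = (7/9)x^6 + (140/3)x^4 + (2248/3)x^3 + (14140/3)x^2 + (31312/3)x + 138056/9
check: L g = 140x^4 + 2240x^3 + 14140x^2 + 31312x + 46020
so L g − 3·g = -(7/3)x^6 - 8x^3 + 4/3 = f ✓


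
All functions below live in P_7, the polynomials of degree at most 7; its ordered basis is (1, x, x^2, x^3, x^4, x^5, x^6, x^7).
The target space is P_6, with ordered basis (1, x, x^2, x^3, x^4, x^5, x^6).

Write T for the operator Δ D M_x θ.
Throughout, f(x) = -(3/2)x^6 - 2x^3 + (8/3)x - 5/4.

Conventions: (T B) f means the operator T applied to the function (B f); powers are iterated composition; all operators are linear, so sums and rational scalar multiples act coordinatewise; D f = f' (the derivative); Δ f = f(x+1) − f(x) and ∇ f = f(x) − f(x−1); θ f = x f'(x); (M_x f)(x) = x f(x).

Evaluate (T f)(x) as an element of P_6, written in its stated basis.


θ f = -9x^6 - 6x^3 + (8/3)x
M_x θ f = -9x^7 - 6x^4 + (8/3)x^2
D M_x θ f = -63x^6 - 24x^3 + (16/3)x
Δ D M_x θ f = -378x^5 - 945x^4 - 1260x^3 - 1017x^2 - 450x - 245/3

the image equals g(x) = -378x^5 - 945x^4 - 1260x^3 - 1017x^2 - 450x - 245/3


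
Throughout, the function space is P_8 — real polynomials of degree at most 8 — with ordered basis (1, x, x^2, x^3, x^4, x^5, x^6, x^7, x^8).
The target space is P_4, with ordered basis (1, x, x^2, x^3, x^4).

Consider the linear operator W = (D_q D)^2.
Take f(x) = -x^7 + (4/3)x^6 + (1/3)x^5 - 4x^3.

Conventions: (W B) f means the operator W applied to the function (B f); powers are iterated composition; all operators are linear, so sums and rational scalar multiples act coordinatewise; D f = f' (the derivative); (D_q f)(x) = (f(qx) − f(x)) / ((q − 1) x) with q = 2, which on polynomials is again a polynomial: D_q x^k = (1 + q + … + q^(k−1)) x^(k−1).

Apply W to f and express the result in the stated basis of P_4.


the result is g(x) = -33075x^3 + 6944x^2 + 225x

D f = -7x^6 + 8x^5 + (5/3)x^4 - 12x^2
D_q D f = -441x^5 + 248x^4 + 25x^3 - 36x
D (D_q D) f = -2205x^4 + 992x^3 + 75x^2 - 36
D_q D (D_q D) f = -33075x^3 + 6944x^2 + 225x


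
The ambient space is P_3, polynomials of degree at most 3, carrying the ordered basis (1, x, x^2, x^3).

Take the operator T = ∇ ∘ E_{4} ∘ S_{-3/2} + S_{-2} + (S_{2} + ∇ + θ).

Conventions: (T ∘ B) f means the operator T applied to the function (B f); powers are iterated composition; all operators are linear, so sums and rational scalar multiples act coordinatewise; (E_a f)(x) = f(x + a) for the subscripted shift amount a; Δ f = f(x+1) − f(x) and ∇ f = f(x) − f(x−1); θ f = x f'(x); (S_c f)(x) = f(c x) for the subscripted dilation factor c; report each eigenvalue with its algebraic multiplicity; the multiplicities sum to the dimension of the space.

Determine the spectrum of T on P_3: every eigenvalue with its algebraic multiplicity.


image of 1: 2
image of x: x - 1/2
image of x^2: 10x^2 + (13/2)x + 59/4
image of x^3: 3x^3 - (57/8)x^2 - (591/8)x - 991/8
the matrix is upper triangular; its diagonal is (2, 1, 10, 3)
for a triangular matrix the eigenvalues are the diagonal entries, with algebraic multiplicity their repetition count

λ = 1 (multiplicity 1), λ = 2 (multiplicity 1), λ = 3 (multiplicity 1), λ = 10 (multiplicity 1)


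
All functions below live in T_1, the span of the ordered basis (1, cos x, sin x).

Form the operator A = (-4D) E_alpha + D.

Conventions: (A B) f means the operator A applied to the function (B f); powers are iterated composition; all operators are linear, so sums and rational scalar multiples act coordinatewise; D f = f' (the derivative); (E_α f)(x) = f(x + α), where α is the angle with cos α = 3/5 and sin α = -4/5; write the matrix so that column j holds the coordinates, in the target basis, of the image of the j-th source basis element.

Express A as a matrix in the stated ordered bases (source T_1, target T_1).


the matrix is [[0, 0, 0]; [0, -16/5, -7/5]; [0, 7/5, -16/5]] (rows listed top to bottom)

image of 1: 0
image of cos x: -(16/5)cos x + (7/5)sin x
image of sin x: -(7/5)cos x - (16/5)sin x
each image's coordinates form column j of the matrix


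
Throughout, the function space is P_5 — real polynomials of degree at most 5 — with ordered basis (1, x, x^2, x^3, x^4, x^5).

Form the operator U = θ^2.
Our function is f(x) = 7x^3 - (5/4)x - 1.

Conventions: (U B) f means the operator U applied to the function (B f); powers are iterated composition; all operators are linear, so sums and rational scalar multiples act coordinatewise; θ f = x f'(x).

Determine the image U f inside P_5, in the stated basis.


g(x) = 63x^3 - (5/4)x

θ f = 21x^3 - (5/4)x
θ θ f = 63x^3 - (5/4)x


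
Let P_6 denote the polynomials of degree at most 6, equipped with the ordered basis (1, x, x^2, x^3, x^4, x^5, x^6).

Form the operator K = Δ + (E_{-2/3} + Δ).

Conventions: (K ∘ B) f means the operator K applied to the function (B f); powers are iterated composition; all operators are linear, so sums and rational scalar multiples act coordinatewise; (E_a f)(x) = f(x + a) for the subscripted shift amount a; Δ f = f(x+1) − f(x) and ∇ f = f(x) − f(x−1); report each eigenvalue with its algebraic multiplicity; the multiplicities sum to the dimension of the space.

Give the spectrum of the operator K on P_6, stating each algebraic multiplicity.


image of 1: 1
image of x: x + 4/3
image of x^2: x^2 + (8/3)x + 22/9
image of x^3: x^3 + 4x^2 + (22/3)x + 46/27
image of x^4: x^4 + (16/3)x^3 + (44/3)x^2 + (184/27)x + 178/81
image of x^5: x^5 + (20/3)x^4 + (220/9)x^3 + (460/27)x^2 + (890/81)x + 454/243
image of x^6: x^6 + 8x^5 + (110/3)x^4 + (920/27)x^3 + (890/27)x^2 + (908/81)x + 1522/729
the matrix is upper triangular; its diagonal is (1, 1, 1, 1, 1, 1, 1)
for a triangular matrix the eigenvalues are the diagonal entries, with algebraic multiplicity their repetition count

λ = 1 (multiplicity 7)


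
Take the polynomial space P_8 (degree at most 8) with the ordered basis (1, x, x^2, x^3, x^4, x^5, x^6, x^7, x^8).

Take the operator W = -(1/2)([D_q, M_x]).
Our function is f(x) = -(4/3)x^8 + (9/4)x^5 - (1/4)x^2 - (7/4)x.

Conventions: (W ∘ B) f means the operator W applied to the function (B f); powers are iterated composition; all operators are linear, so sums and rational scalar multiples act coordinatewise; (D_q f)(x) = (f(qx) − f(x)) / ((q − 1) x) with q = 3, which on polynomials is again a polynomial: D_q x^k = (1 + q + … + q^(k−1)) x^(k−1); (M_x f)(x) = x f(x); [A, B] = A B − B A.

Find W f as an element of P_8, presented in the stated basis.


the result is g(x) = 4374x^8 - (2187/8)x^5 + (9/8)x^2 + (21/8)x

M_x f = -(4/3)x^9 + (9/4)x^6 - (1/4)x^3 - (7/4)x^2
D_q M_x f = -(39364/3)x^8 + 819x^5 - (13/4)x^2 - 7x
D_q f = -(13120/3)x^7 + (1089/4)x^4 - x - 7/4
M_x D_q f = -(13120/3)x^8 + (1089/4)x^5 - x^2 - (7/4)x
[D_q, M_x] f = -8748x^8 + (2187/4)x^5 - (9/4)x^2 - (21/4)x
(-(1/2)([D_q, M_x])) f = 4374x^8 - (2187/8)x^5 + (9/8)x^2 + (21/8)x


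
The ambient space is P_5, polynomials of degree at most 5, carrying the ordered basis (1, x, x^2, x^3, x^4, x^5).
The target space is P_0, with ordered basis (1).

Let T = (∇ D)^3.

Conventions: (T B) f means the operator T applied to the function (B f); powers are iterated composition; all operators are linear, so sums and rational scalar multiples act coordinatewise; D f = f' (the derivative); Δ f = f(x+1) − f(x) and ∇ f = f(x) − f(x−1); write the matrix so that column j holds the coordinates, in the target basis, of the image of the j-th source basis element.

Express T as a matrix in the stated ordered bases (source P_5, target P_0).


image of 1: 0
image of x: 0
image of x^2: 0
image of x^3: 0
image of x^4: 0
image of x^5: 0
each image's coordinates form column j of the matrix

the matrix is [[0, 0, 0, 0, 0, 0]] (rows listed top to bottom)


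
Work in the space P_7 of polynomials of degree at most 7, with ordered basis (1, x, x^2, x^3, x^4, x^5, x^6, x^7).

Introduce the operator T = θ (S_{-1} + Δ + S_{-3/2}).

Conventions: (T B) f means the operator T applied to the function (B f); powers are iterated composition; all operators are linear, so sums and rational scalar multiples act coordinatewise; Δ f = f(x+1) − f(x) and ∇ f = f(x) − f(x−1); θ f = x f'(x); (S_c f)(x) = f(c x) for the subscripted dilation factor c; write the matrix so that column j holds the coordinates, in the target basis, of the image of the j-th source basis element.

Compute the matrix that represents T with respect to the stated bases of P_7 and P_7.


image of 1: 0
image of x: -(5/2)x
image of x^2: (13/2)x^2 + 2x
image of x^3: -(105/8)x^3 + 6x^2 + 3x
image of x^4: (97/4)x^4 + 12x^3 + 12x^2 + 4x
image of x^5: -(1375/32)x^5 + 20x^4 + 30x^3 + 20x^2 + 5x
image of x^6: (2379/32)x^6 + 30x^5 + 60x^4 + 60x^3 + 30x^2 + 6x
image of x^7: -(16205/128)x^7 + 42x^6 + 105x^5 + 140x^4 + 105x^3 + 42x^2 + 7x
each image's coordinates form column j of the matrix

the matrix is [[0, 0, 0, 0, 0, 0, 0, 0]; [0, -5/2, 2, 3, 4, 5, 6, 7]; [0, 0, 13/2, 6, 12, 20, 30, 42]; [0, 0, 0, -105/8, 12, 30, 60, 105]; [0, 0, 0, 0, 97/4, 20, 60, 140]; [0, 0, 0, 0, 0, -1375/32, 30, 105]; [0, 0, 0, 0, 0, 0, 2379/32, 42]; [0, 0, 0, 0, 0, 0, 0, -16205/128]] (rows listed top to bottom)


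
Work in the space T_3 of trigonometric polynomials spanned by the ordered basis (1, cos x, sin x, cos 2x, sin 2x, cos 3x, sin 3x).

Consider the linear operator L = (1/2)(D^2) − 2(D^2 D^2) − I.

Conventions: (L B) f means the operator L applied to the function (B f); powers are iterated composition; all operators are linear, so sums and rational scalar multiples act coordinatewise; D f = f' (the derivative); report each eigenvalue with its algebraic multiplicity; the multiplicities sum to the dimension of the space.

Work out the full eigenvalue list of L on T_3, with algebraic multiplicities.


image of 1: -1
image of cos x: -(7/2)cos x
image of sin x: -(7/2)sin x
image of cos 2x: -35cos 2x
image of sin 2x: -35sin 2x
image of cos 3x: -(335/2)cos 3x
image of sin 3x: -(335/2)sin 3x
the matrix is diagonal; its diagonal is (-1, -7/2, -7/2, -35, -35, -335/2, -335/2)
for a triangular matrix the eigenvalues are the diagonal entries, with algebraic multiplicity their repetition count

λ = -335/2 (multiplicity 2), λ = -35 (multiplicity 2), λ = -7/2 (multiplicity 2), λ = -1 (multiplicity 1)


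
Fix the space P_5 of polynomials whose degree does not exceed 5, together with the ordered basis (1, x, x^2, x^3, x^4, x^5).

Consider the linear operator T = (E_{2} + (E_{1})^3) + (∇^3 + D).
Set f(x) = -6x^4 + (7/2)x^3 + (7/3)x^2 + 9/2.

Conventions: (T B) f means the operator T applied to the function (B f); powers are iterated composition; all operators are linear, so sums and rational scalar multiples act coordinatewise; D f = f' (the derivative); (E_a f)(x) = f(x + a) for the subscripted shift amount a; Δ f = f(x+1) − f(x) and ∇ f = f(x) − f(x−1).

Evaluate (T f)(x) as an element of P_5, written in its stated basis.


the result is g(x) = -12x^4 - 137x^3 - (1201/3)x^2 - (1639/2)x - 1099/6

E_{2} f = -6x^4 - (89/2)x^3 - (362/3)x^2 - (422/3)x - 325/6
E_{1} f = -6x^4 - (41/2)x^3 - (139/6)x^2 - (53/6)x + 13/3
E_{1} E_{1} f = -6x^4 - (89/2)x^3 - (362/3)x^2 - (422/3)x - 325/6
E_{1} E_{1} E_{1} f = -6x^4 - (137/2)x^3 - (1741/6)x^2 - (1079/2)x - 366
(E_{2} + (E_{1})^3) f = -12x^4 - 113x^3 - (2465/6)x^2 - (4081/6)x - 2521/6
∇ f = -24x^3 + (93/2)x^2 - (179/6)x + 43/6
∇ ∇ f = -72x^2 + 165x - 301/3
∇ ∇ ∇ f = -144x + 237
D f = -24x^3 + (21/2)x^2 + (14/3)x
(∇^3 + D) f = -24x^3 + (21/2)x^2 - (418/3)x + 237
((E_{2} + (E_{1})^3) + (∇^3 + D)) f = -12x^4 - 137x^3 - (1201/3)x^2 - (1639/2)x - 1099/6


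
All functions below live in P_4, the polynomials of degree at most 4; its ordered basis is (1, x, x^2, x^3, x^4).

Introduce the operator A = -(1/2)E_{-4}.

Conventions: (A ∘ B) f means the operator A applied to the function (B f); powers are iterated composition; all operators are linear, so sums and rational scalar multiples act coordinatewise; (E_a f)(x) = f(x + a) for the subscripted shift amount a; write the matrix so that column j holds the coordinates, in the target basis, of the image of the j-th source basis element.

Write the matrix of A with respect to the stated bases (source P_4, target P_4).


image of 1: -1/2
image of x: -(1/2)x + 2
image of x^2: -(1/2)x^2 + 4x - 8
image of x^3: -(1/2)x^3 + 6x^2 - 24x + 32
image of x^4: -(1/2)x^4 + 8x^3 - 48x^2 + 128x - 128
each image's coordinates form column j of the matrix

the matrix is [[-1/2, 2, -8, 32, -128]; [0, -1/2, 4, -24, 128]; [0, 0, -1/2, 6, -48]; [0, 0, 0, -1/2, 8]; [0, 0, 0, 0, -1/2]] (rows listed top to bottom)


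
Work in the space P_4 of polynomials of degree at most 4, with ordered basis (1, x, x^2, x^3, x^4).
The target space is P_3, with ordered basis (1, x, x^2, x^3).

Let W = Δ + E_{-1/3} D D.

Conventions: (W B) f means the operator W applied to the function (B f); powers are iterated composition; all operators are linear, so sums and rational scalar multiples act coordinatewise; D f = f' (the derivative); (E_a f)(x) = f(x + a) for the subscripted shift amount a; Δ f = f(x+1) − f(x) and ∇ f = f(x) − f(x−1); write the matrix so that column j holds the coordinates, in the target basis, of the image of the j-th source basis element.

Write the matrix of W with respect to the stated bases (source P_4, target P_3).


the matrix is [[0, 1, 3, -1, 7/3]; [0, 0, 2, 9, -4]; [0, 0, 0, 3, 18]; [0, 0, 0, 0, 4]] (rows listed top to bottom)

image of 1: 0
image of x: 1
image of x^2: 2x + 3
image of x^3: 3x^2 + 9x - 1
image of x^4: 4x^3 + 18x^2 - 4x + 7/3
each image's coordinates form column j of the matrix


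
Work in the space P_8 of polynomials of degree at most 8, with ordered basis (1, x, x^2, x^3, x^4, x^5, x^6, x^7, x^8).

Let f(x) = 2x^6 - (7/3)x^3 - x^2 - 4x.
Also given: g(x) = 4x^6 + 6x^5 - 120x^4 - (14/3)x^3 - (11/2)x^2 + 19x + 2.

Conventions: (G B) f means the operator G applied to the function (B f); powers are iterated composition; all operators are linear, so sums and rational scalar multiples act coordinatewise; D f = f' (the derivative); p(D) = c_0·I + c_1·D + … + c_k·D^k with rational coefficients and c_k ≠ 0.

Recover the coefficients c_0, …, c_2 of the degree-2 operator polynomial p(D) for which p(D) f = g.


c_0 = 2, c_1 = 1/2, c_2 = -2

D^0 f = 2x^6 - (7/3)x^3 - x^2 - 4x
D^1 f = 12x^5 - 7x^2 - 2x - 4
D^2 f = 60x^4 - 14x - 2
matching coefficients of g against c_0 f + c_1 Df + … from the top degree down determines the c_i
solution: c_0 = 2, c_1 = 1/2, c_2 = -2


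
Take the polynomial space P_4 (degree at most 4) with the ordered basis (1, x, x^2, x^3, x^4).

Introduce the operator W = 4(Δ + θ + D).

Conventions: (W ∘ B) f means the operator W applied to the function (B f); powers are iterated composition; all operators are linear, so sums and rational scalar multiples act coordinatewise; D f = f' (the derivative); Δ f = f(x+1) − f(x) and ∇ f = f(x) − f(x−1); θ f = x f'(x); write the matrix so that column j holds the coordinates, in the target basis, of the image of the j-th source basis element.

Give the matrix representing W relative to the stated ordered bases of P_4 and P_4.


the matrix is [[0, 8, 4, 4, 4]; [0, 4, 16, 12, 16]; [0, 0, 8, 24, 24]; [0, 0, 0, 12, 32]; [0, 0, 0, 0, 16]] (rows listed top to bottom)

image of 1: 0
image of x: 4x + 8
image of x^2: 8x^2 + 16x + 4
image of x^3: 12x^3 + 24x^2 + 12x + 4
image of x^4: 16x^4 + 32x^3 + 24x^2 + 16x + 4
each image's coordinates form column j of the matrix


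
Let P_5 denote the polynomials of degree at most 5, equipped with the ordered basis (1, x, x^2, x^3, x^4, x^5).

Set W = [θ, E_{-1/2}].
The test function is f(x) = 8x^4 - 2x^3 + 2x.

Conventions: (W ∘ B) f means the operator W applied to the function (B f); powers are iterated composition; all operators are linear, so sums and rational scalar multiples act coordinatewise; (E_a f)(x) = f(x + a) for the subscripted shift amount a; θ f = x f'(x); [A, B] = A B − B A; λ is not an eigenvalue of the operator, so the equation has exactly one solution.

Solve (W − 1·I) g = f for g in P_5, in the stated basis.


write g with unknown coordinates in the stated basis and equate coefficients in (W − 1·I) g = f
solving from the highest basis element down gives g = -8x^4 - 14x^3 + 3x^2 + 10x + 1/4
check: W g = -16x^3 + 3x^2 + 12x + 1/4
so W g − 1·g = 8x^4 - 2x^3 + 2x = f ✓

the result is g(x) = -8x^4 - 14x^3 + 3x^2 + 10x + 1/4


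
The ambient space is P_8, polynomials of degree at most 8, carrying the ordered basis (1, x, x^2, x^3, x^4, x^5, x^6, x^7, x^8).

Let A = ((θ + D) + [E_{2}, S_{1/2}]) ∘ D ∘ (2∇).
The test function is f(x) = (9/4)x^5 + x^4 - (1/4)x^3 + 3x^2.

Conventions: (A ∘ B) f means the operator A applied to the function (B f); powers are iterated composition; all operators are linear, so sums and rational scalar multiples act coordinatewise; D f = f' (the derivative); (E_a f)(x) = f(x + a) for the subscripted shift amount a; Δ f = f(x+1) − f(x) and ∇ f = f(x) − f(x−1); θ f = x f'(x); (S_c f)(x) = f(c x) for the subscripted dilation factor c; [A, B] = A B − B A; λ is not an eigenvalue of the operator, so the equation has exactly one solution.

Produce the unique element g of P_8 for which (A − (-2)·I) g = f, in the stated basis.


write g with unknown coordinates in the stated basis and equate coefficients in (A − (-2)·I) g = f
solving from the highest basis element down gives g = (9/8)x^5 + (1/2)x^4 - (541/8)x^3 + (51/8)x^2 + (2073/4)x + 297/4
check: A g = 135x^3 - (39/4)x^2 - (2073/2)x - 297/2
so A g − (-2)·g = (9/4)x^5 + x^4 - (1/4)x^3 + 3x^2 = f ✓

g(x) = (9/8)x^5 + (1/2)x^4 - (541/8)x^3 + (51/8)x^2 + (2073/4)x + 297/4


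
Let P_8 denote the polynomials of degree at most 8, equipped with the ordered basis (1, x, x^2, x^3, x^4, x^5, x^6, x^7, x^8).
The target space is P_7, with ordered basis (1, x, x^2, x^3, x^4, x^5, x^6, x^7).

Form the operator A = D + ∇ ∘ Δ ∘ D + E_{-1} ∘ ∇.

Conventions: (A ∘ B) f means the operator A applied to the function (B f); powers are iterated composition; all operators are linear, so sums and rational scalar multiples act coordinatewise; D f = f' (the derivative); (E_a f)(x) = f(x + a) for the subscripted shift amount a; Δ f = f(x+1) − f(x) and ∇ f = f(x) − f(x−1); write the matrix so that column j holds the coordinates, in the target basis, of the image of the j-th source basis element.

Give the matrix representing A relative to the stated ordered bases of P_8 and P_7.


the matrix is [[0, 2, -3, 13, -15, 41, -63, 141, -255]; [0, 0, 4, -9, 52, -75, 246, -441, 1128]; [0, 0, 0, 6, -18, 130, -225, 861, -1764]; [0, 0, 0, 0, 8, -30, 260, -525, 2296]; [0, 0, 0, 0, 0, 10, -45, 455, -1050]; [0, 0, 0, 0, 0, 0, 12, -63, 728]; [0, 0, 0, 0, 0, 0, 0, 14, -84]; [0, 0, 0, 0, 0, 0, 0, 0, 16]] (rows listed top to bottom)

image of 1: 0
image of x: 2
image of x^2: 4x - 3
image of x^3: 6x^2 - 9x + 13
image of x^4: 8x^3 - 18x^2 + 52x - 15
image of x^5: 10x^4 - 30x^3 + 130x^2 - 75x + 41
image of x^6: 12x^5 - 45x^4 + 260x^3 - 225x^2 + 246x - 63
image of x^7: 14x^6 - 63x^5 + 455x^4 - 525x^3 + 861x^2 - 441x + 141
image of x^8: 16x^7 - 84x^6 + 728x^5 - 1050x^4 + 2296x^3 - 1764x^2 + 1128x - 255
each image's coordinates form column j of the matrix


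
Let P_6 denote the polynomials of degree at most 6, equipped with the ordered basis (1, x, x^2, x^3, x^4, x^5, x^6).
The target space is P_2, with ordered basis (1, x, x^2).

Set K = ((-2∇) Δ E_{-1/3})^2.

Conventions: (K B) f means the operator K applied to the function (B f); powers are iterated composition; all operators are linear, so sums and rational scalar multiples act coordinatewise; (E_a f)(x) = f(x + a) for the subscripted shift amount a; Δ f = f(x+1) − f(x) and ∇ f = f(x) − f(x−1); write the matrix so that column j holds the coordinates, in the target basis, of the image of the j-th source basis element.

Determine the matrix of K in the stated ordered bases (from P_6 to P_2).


the matrix is [[0, 0, 0, 0, 96, -320, 1120]; [0, 0, 0, 0, 0, 480, -1920]; [0, 0, 0, 0, 0, 0, 1440]] (rows listed top to bottom)

image of 1: 0
image of x: 0
image of x^2: 0
image of x^3: 0
image of x^4: 96
image of x^5: 480x - 320
image of x^6: 1440x^2 - 1920x + 1120
each image's coordinates form column j of the matrix


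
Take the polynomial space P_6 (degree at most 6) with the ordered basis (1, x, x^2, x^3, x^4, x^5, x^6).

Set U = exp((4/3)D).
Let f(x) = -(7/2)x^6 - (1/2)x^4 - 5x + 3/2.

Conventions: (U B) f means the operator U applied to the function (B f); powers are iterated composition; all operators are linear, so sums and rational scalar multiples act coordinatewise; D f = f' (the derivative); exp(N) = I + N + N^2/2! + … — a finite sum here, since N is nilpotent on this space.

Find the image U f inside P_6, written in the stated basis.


order-1 term: -28x^5 - (8/3)x^3 - 20/3
order-2 term: -(280/3)x^4 - (16/3)x^2
order-3 term: -(4480/27)x^3 - (128/27)x
order-4 term: -(4480/27)x^2 - 128/81
order-5 term: -(7168/81)x
order-6 term: -14336/729
the series for exp((4/3)D) f terminates at order 6
exp((4/3)D) f = -(7/2)x^6 - 28x^5 - (563/6)x^4 - (4552/27)x^3 - (4624/27)x^2 - (7957/81)x - 38509/1458

g(x) = -(7/2)x^6 - 28x^5 - (563/6)x^4 - (4552/27)x^3 - (4624/27)x^2 - (7957/81)x - 38509/1458


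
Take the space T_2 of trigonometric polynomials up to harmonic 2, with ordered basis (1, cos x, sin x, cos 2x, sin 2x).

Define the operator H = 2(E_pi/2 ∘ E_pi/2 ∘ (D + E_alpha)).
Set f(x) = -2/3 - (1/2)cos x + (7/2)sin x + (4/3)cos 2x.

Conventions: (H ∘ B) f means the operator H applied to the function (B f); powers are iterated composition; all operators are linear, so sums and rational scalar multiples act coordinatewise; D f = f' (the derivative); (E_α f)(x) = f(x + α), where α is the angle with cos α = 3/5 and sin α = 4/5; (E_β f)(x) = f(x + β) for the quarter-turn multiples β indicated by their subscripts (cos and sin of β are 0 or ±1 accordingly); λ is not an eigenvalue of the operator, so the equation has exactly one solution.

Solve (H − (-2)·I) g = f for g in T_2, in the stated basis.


write g with unknown coordinates in the stated basis and equate coefficients in (H − (-2)·I) g = f
solving from the highest basis element down gives g = -1/6 + (61/68)cos x + (23/68)sin x + (3/58)cos 2x + (37/174)sin 2x
check: H g = -1/3 - (39/17)cos x + (48/17)sin x + (107/87)cos 2x - (37/87)sin 2x
so H g − (-2)·g = -2/3 - (1/2)cos x + (7/2)sin x + (4/3)cos 2x = f ✓

g(x) = -1/6 + (61/68)cos x + (23/68)sin x + (3/58)cos 2x + (37/174)sin 2x


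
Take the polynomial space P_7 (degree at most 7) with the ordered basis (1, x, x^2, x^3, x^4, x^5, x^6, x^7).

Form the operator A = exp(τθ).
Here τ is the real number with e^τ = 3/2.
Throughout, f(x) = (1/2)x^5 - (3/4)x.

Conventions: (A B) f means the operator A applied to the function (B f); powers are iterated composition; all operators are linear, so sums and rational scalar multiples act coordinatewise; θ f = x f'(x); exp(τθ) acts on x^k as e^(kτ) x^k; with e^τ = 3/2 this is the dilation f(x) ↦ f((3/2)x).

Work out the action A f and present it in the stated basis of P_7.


g(x) = (243/64)x^5 - (9/8)x

exp(τθ) x^k = e^(kτ) x^k; with e^τ = 3/2 this sends x^k to (3/2)^k x^k
x ↦ 3/2 x
x^5 ↦ 243/32 x^5
applying this coordinatewise to f: exp(τθ) f = (243/64)x^5 - (9/8)x


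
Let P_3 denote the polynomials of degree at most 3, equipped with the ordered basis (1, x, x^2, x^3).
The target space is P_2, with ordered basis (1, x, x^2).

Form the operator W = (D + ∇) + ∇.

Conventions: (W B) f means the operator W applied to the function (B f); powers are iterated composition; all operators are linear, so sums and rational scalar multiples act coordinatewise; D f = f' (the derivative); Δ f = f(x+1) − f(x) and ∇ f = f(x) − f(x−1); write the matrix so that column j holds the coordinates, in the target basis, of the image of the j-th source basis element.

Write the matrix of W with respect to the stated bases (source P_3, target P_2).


the matrix is [[0, 3, -2, 2]; [0, 0, 6, -6]; [0, 0, 0, 9]] (rows listed top to bottom)

image of 1: 0
image of x: 3
image of x^2: 6x - 2
image of x^3: 9x^2 - 6x + 2
each image's coordinates form column j of the matrix


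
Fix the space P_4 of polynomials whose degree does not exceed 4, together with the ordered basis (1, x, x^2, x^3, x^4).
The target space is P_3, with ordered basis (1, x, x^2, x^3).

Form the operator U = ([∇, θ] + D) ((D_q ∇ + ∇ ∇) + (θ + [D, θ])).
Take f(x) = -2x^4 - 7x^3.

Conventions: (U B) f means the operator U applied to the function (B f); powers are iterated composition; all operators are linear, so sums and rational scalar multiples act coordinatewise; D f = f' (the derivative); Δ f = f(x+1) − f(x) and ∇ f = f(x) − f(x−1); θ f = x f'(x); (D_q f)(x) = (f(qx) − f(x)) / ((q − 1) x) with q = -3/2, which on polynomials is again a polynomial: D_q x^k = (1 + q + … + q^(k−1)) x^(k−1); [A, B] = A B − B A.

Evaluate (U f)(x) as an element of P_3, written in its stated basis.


the image equals g(x) = -64x^3 - 78x^2 - 158x + 84

∇ f = -8x^3 - 9x^2 + 13x - 5
D_q ∇ f = -14x^2 + (9/2)x + 13
∇ f = -8x^3 - 9x^2 + 13x - 5
∇ ∇ f = -24x^2 + 6x + 14
(D_q ∇ + ∇ ∇) f = -38x^2 + (21/2)x + 27
θ f = -8x^4 - 21x^3
θ f = -8x^4 - 21x^3
D θ f = -32x^3 - 63x^2
D f = -8x^3 - 21x^2
θ D f = -24x^3 - 42x^2
[D, θ] f = -8x^3 - 21x^2
(θ + [D, θ]) f = -8x^4 - 29x^3 - 21x^2
((D_q ∇ + ∇ ∇) + (θ + [D, θ])) f = -8x^4 - 29x^3 - 59x^2 + (21/2)x + 27
θ ((D_q ∇ + ∇ ∇) + (θ + [D, θ])) f = -32x^4 - 87x^3 - 118x^2 + (21/2)x
∇ θ ((D_q ∇ + ∇ ∇) + (θ + [D, θ])) f = -128x^3 - 69x^2 - 103x + 147/2
∇ ((D_q ∇ + ∇ ∇) + (θ + [D, θ])) f = -32x^3 - 39x^2 - 63x + 97/2
θ ∇ ((D_q ∇ + ∇ ∇) + (θ + [D, θ])) f = -96x^3 - 78x^2 - 63x
[∇, θ] ((D_q ∇ + ∇ ∇) + (θ + [D, θ])) f = -32x^3 + 9x^2 - 40x + 147/2
D ((D_q ∇ + ∇ ∇) + (θ + [D, θ])) f = -32x^3 - 87x^2 - 118x + 21/2
([∇, θ] + D) ((D_q ∇ + ∇ ∇) + (θ + [D, θ])) f = -64x^3 - 78x^2 - 158x + 84


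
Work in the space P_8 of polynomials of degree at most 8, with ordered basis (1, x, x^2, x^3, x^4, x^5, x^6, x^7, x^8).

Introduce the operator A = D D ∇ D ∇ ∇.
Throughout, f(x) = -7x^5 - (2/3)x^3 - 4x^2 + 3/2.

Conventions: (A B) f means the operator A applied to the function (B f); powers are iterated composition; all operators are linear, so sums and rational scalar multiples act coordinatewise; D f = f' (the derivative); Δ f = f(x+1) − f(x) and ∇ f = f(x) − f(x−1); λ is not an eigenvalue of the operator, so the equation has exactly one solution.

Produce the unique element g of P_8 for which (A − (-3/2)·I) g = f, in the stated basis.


write g with unknown coordinates in the stated basis and equate coefficients in (A − (-3/2)·I) g = f
solving from the highest basis element down gives g = -(14/3)x^5 - (4/9)x^3 - (8/3)x^2 + 1
check: A g = 0
so A g − (-3/2)·g = -7x^5 - (2/3)x^3 - 4x^2 + 3/2 = f ✓

the image equals g(x) = -(14/3)x^5 - (4/9)x^3 - (8/3)x^2 + 1


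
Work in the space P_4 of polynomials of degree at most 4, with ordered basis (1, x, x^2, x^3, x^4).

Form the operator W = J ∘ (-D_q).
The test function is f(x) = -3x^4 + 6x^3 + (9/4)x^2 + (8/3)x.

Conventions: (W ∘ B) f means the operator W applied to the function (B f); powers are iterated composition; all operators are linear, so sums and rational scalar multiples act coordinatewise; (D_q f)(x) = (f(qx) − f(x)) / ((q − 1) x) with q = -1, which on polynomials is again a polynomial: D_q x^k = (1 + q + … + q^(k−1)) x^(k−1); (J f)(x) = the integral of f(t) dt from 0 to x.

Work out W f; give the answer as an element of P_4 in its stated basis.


D_q f = 6x^2 + 8/3
(-D_q) f = -6x^2 - 8/3
J (-D_q) f = -2x^3 - (8/3)x

g(x) = -2x^3 - (8/3)x


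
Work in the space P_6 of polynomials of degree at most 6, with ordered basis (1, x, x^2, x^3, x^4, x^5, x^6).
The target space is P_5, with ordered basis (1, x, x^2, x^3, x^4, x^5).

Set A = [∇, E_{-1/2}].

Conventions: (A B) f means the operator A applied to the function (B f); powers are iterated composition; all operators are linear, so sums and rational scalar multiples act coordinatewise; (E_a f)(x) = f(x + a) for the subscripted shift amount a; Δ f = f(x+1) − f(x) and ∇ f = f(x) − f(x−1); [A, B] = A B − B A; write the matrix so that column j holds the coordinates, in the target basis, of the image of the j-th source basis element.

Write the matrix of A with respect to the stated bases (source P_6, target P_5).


image of 1: 0
image of x: 0
image of x^2: 0
image of x^3: 0
image of x^4: 0
image of x^5: 0
image of x^6: 0
each image's coordinates form column j of the matrix

the matrix is [[0, 0, 0, 0, 0, 0, 0]; [0, 0, 0, 0, 0, 0, 0]; [0, 0, 0, 0, 0, 0, 0]; [0, 0, 0, 0, 0, 0, 0]; [0, 0, 0, 0, 0, 0, 0]; [0, 0, 0, 0, 0, 0, 0]] (rows listed top to bottom)


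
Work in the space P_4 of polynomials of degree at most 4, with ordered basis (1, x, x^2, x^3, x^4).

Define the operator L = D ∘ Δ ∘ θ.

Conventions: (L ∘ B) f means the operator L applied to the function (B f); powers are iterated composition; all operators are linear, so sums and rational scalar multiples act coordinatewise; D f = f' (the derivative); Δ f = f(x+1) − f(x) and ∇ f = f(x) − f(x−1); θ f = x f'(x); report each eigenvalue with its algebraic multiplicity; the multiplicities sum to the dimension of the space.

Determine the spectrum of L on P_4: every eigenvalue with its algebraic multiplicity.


image of 1: 0
image of x: 0
image of x^2: 4
image of x^3: 18x + 9
image of x^4: 48x^2 + 48x + 16
the matrix is upper triangular; its diagonal is (0, 0, 0, 0, 0)
for a triangular matrix the eigenvalues are the diagonal entries, with algebraic multiplicity their repetition count

λ = 0 (multiplicity 5)


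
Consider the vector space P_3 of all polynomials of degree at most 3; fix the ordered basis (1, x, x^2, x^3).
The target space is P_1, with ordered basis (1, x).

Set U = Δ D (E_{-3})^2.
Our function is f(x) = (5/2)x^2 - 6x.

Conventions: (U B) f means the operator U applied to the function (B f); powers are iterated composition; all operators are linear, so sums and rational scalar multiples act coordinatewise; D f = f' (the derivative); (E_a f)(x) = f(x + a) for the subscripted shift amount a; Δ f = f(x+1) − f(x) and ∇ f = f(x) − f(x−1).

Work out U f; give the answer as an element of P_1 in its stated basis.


E_{-3} f = (5/2)x^2 - 21x + 81/2
E_{-3} E_{-3} f = (5/2)x^2 - 36x + 126
D (E_{-3})^2 f = 5x - 36
Δ D (E_{-3})^2 f = 5

the result is g(x) = 5


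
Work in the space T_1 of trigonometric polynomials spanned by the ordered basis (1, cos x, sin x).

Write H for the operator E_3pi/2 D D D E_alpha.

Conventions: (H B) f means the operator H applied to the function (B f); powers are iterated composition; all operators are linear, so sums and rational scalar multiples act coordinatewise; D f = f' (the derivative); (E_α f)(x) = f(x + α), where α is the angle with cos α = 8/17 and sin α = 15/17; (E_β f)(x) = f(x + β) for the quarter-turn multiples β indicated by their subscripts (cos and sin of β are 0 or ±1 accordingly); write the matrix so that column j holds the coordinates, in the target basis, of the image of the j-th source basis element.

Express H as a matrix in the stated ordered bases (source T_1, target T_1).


the matrix is [[0, 0, 0]; [0, -8/17, -15/17]; [0, 15/17, -8/17]] (rows listed top to bottom)

image of 1: 0
image of cos x: -(8/17)cos x + (15/17)sin x
image of sin x: -(15/17)cos x - (8/17)sin x
each image's coordinates form column j of the matrix


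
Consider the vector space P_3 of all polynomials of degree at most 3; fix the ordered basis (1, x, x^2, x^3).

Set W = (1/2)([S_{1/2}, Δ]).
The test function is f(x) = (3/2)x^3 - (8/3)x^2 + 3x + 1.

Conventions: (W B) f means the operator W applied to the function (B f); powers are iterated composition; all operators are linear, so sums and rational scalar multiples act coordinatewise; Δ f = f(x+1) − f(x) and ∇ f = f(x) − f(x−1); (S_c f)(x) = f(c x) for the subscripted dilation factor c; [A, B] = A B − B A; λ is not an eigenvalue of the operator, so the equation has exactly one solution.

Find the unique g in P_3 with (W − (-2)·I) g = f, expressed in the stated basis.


g(x) = (3/4)x^3 - (539/384)x^2 + (4499/3072)x + 10225/24576

write g with unknown coordinates in the stated basis and equate coefficients in (W − (-2)·I) g = f
solving from the highest basis element down gives g = (3/4)x^3 - (539/384)x^2 + (4499/3072)x + 10225/24576
check: W g = (9/64)x^2 + (109/1536)x + 2063/12288
so W g − (-2)·g = (3/2)x^3 - (8/3)x^2 + 3x + 1 = f ✓


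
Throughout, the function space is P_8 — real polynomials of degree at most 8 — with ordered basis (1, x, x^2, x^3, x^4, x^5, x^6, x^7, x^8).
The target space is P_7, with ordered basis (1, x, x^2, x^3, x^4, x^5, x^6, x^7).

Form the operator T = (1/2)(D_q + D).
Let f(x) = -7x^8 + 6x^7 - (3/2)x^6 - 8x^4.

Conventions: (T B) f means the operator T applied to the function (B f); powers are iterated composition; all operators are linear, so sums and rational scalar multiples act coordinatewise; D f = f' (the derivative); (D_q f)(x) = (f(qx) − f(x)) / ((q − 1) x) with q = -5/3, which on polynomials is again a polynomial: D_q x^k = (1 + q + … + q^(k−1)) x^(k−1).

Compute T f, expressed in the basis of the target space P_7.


g(x) = (106792/2187)x^7 + (15142/243)x^6 + (101/81)x^5 - (160/27)x^3

D_q f = (336056/2187)x^7 + (20078/243)x^6 + (931/81)x^5 + (544/27)x^3
D f = -56x^7 + 42x^6 - 9x^5 - 32x^3
(D_q + D) f = (213584/2187)x^7 + (30284/243)x^6 + (202/81)x^5 - (320/27)x^3
((1/2)(D_q + D)) f = (106792/2187)x^7 + (15142/243)x^6 + (101/81)x^5 - (160/27)x^3


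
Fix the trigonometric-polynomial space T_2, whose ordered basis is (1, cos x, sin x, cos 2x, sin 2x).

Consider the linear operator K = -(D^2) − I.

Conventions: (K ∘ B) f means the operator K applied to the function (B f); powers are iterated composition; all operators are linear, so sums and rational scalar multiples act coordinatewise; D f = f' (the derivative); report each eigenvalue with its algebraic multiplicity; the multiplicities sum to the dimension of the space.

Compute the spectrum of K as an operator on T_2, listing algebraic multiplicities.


λ = -1 (multiplicity 1), λ = 0 (multiplicity 2), λ = 3 (multiplicity 2)

image of 1: -1
image of cos x: 0
image of sin x: 0
image of cos 2x: 3cos 2x
image of sin 2x: 3sin 2x
the matrix is diagonal; its diagonal is (-1, 0, 0, 3, 3)
for a triangular matrix the eigenvalues are the diagonal entries, with algebraic multiplicity their repetition count


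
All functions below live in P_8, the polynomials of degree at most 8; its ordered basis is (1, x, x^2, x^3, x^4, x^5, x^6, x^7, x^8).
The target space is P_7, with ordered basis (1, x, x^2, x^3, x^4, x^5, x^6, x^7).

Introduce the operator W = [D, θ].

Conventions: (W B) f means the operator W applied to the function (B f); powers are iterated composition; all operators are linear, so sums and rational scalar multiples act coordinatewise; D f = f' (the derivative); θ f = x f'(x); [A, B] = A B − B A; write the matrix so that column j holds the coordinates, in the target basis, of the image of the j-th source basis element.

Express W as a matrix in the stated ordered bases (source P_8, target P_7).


the matrix is [[0, 1, 0, 0, 0, 0, 0, 0, 0]; [0, 0, 2, 0, 0, 0, 0, 0, 0]; [0, 0, 0, 3, 0, 0, 0, 0, 0]; [0, 0, 0, 0, 4, 0, 0, 0, 0]; [0, 0, 0, 0, 0, 5, 0, 0, 0]; [0, 0, 0, 0, 0, 0, 6, 0, 0]; [0, 0, 0, 0, 0, 0, 0, 7, 0]; [0, 0, 0, 0, 0, 0, 0, 0, 8]] (rows listed top to bottom)

image of 1: 0
image of x: 1
image of x^2: 2x
image of x^3: 3x^2
image of x^4: 4x^3
image of x^5: 5x^4
image of x^6: 6x^5
image of x^7: 7x^6
image of x^8: 8x^7
each image's coordinates form column j of the matrix


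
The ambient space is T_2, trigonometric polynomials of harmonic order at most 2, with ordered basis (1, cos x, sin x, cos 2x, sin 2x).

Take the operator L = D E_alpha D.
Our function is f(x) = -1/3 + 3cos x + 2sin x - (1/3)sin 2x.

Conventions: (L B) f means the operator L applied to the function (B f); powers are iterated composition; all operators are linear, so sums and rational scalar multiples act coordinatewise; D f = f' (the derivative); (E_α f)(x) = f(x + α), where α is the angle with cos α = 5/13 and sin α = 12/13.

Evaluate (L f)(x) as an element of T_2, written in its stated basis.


g(x) = -3cos x + 2sin x + (160/169)cos 2x - (476/507)sin 2x

D f = 2cos x - 3sin x - (2/3)cos 2x
E_alpha D f = -2cos x - 3sin x + (238/507)cos 2x + (80/169)sin 2x
D E_alpha D f = -3cos x + 2sin x + (160/169)cos 2x - (476/507)sin 2x


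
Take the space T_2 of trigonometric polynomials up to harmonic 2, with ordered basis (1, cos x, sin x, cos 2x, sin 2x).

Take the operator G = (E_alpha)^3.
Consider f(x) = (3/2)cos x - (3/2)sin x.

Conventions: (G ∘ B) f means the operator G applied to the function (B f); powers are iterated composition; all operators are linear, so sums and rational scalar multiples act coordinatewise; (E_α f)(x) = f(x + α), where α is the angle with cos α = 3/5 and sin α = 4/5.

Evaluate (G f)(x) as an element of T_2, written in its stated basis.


g(x) = -(483/250)cos x + (219/250)sin x

E_alpha f = -(3/10)cos x - (21/10)sin x
E_alpha E_alpha f = -(93/50)cos x - (51/50)sin x
E_alpha E_alpha E_alpha f = -(483/250)cos x + (219/250)sin x


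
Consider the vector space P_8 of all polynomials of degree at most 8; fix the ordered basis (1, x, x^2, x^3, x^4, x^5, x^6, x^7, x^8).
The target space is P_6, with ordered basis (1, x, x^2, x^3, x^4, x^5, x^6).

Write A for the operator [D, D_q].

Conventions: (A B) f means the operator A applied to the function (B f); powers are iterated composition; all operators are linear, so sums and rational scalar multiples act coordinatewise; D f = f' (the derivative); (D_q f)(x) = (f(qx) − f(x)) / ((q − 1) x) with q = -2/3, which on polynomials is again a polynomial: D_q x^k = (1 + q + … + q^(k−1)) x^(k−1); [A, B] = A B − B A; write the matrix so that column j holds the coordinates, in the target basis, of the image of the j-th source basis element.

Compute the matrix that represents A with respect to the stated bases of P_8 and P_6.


the matrix is [[0, 0, -5/3, 0, 0, 0, 0, 0, 0]; [0, 0, 0, 5/9, 0, 0, 0, 0, 0]; [0, 0, 0, 0, -5/3, 0, 0, 0, 0]; [0, 0, 0, 0, 0, 25/81, 0, 0, 0]; [0, 0, 0, 0, 0, 0, -325/243, 0, 0]; [0, 0, 0, 0, 0, 0, 0, -5/243, 0]; [0, 0, 0, 0, 0, 0, 0, 0, -2285/2187]] (rows listed top to bottom)

image of 1: 0
image of x: 0
image of x^2: -5/3
image of x^3: (5/9)x
image of x^4: -(5/3)x^2
image of x^5: (25/81)x^3
image of x^6: -(325/243)x^4
image of x^7: -(5/243)x^5
image of x^8: -(2285/2187)x^6
each image's coordinates form column j of the matrix
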